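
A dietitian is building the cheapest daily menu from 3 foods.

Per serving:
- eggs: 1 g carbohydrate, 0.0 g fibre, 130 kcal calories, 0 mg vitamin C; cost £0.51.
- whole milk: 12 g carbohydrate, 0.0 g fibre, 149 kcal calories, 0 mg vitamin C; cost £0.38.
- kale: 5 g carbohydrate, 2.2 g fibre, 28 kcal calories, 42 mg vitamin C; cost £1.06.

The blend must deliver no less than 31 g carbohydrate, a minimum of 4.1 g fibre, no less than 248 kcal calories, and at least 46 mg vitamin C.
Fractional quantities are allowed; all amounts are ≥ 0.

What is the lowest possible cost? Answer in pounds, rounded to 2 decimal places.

£2.66

Set it up as a linear program. Let x1 = servings of eggs, x2 = servings of whole milk, x3 = servings of kale.
min 0.51x1 + 0.38x2 + 1.06x3 with:
  1x1 + 12x2 + 5x3 ≥ 31   (carbohydrate)
  2.2x3 ≥ 4.1   (fibre)
  130x1 + 149x2 + 28x3 ≥ 248   (calories)
  42x3 ≥ 46   (vitamin C)
  x1, x2, x3 ≥ 0.
The minimum-cost mix takes nothing from eggs — only whole milk, kale. The carbohydrate and fibre requirements are met with equality.
That vertex is x2 = 1.807, x3 = 1.864.
Total cost: 0.38·1.807 + 1.06·1.864 = 2.6625.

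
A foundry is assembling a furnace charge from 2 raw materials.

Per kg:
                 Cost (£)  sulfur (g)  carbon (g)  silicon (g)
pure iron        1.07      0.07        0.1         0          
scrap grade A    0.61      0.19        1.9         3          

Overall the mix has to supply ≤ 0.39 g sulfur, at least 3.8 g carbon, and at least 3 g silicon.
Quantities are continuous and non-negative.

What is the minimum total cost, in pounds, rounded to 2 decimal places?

Set it up as a linear program. Let x1 = kg of pure iron, x2 = kg of scrap grade A.
min 1.07x1 + 0.61x2 with:
  0.07x1 + 0.19x2 ≤ 0.39   (sulfur)
  0.1x1 + 1.9x2 ≥ 3.8   (carbon)
  3x2 ≥ 3   (silicon)
  x1, x2 ≥ 0.
The cheapest feasible vertex uses only scrap grade A; pure iron is not used. The carbon requirement is met with equality.
Optimal quantities: scrap grade A = 2 kg.
Objective = 0.61·2 = 1.2200.

£1.22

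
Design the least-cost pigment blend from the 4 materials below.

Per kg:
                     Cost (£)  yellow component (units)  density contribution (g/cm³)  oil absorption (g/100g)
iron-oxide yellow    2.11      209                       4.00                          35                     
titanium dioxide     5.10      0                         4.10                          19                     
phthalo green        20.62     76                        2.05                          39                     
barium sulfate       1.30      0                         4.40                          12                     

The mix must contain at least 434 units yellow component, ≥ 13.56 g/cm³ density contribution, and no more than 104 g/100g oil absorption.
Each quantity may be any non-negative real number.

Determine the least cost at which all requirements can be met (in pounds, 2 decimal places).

Set it up as a linear program. Let x1 = kg of iron-oxide yellow, x2 = kg of titanium dioxide, x3 = kg of phthalo green, x4 = kg of barium sulfate.
Minimize 2.11x1 + 5.1x2 + 20.62x3 + 1.3x4 s.t.:
  209x1 + 76x3 ≥ 434   (yellow component)
  4x1 + 4.1x2 + 2.05x3 + 4.4x4 ≥ 13.56   (density contribution)
  35x1 + 19x2 + 39x3 + 12x4 ≤ 104   (oil absorption)
  x1, x2, x3, x4 ≥ 0.
The cheapest feasible vertex uses only iron-oxide yellow, barium sulfate; titanium dioxide, phthalo green are not used. The yellow component and density contribution requirements are met with equality.
So iron-oxide yellow = 2.077 kg, barium sulfate = 1.194 kg.
Hence cost = 2.11·2.077 + 1.3·1.194 = £5.9347.

£5.93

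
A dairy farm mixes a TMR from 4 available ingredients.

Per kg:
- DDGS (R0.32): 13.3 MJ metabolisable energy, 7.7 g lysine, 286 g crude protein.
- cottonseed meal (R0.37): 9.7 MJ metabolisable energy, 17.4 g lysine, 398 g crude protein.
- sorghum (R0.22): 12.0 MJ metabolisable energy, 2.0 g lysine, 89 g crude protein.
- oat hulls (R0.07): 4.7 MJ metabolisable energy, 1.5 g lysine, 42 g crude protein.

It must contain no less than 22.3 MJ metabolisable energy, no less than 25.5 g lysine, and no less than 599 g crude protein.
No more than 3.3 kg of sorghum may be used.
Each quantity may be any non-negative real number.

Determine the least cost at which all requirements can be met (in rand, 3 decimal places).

Treat it as an LP. Let x1 = kg of DDGS, x2 = kg of cottonseed meal, x3 = kg of sorghum, x4 = kg of oat hulls.
Minimise 0.32x1 + 0.37x2 + 0.22x3 + 0.07x4 s.t.:
  13.3x1 + 9.7x2 + 12x3 + 4.7x4 ≥ 22.3   (metabolisable energy)
  7.7x1 + 17.4x2 + 2x3 + 1.5x4 ≥ 25.5   (lysine)
  286x1 + 398x2 + 89x3 + 42x4 ≥ 599   (crude protein)
  x3 ≤ 3.3
  x1, x2, x3, x4 ≥ 0.
The optimal basis is {cottonseed meal, oat hulls}; DDGS, sorghum drop out. Binding constraints: metabolisable energy and lysine.
That vertex is x2 = 1.285, x4 = 2.092.
Total cost: 0.37·1.285 + 0.07·2.092 = 0.62189.

R0.622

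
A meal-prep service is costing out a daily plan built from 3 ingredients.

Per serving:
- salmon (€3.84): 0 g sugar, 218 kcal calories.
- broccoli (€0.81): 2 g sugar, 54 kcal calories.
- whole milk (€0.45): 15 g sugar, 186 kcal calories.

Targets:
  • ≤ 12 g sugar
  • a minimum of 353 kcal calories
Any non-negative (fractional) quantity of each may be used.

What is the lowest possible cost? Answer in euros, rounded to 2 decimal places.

€3.96

Let x1 = servings of salmon, x2 = servings of broccoli, x3 = servings of whole milk.
Minimize 3.84x1 + 0.81x2 + 0.45x3 with:
  2x2 + 15x3 ≤ 12   (sugar)
  218x1 + 54x2 + 186x3 ≥ 353   (calories)
  x1, x2, x3 ≥ 0.
The minimum-cost mix takes nothing from broccoli — only salmon, whole milk. Binding constraints: sugar and calories.
Solving gives x1 = 0.9367, x3 = 0.8.
Total cost: 3.84·0.9367 + 0.45·0.8 = 3.9569.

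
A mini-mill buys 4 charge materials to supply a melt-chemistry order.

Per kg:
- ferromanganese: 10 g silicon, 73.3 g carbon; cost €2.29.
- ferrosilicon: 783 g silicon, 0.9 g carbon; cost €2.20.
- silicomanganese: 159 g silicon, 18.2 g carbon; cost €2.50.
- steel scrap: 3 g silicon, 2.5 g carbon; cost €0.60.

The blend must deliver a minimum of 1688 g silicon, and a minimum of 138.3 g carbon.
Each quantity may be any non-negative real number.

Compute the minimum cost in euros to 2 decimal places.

€8.95

Set it up as a linear program. Let x1 = kg of ferromanganese, x2 = kg of ferrosilicon, x3 = kg of silicomanganese, x4 = kg of steel scrap.
min 2.29x1 + 2.2x2 + 2.5x3 + 0.6x4 s.t.:
  10x1 + 783x2 + 159x3 + 3x4 ≥ 1688   (silicon)
  73.3x1 + 0.9x2 + 18.2x3 + 2.5x4 ≥ 138.3   (carbon)
  x1, x2, x3, x4 ≥ 0.
The optimal basis is {ferromanganese, ferrosilicon}; silicomanganese, steel scrap drop out. The silicon and carbon requirements are met with equality.
Solving gives x1 = 1.861, x2 = 2.132.
Total cost: 2.29·1.861 + 2.2·2.132 = 8.9521.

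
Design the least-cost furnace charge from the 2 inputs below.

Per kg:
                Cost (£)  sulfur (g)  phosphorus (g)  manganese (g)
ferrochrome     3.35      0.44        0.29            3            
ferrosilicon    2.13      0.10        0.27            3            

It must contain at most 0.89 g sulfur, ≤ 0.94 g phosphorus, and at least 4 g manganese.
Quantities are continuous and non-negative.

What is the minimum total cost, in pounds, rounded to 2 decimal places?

£2.84

Set it up as a linear program. Let x1 = kg of ferrochrome, x2 = kg of ferrosilicon.
Minimise 3.35x1 + 2.13x2 s.t.:
  0.44x1 + 0.1x2 ≤ 0.89   (sulfur)
  0.29x1 + 0.27x2 ≤ 0.94   (phosphorus)
  3x1 + 3x2 ≥ 4   (manganese)
  x1, x2 ≥ 0.
At the optimum only ferrosilicon is positive (ferrochrome = 0). Binding constraint: manganese.
Optimal quantities: ferrosilicon = 1.333 kg.
Objective = 2.13·1.333 = 2.8393.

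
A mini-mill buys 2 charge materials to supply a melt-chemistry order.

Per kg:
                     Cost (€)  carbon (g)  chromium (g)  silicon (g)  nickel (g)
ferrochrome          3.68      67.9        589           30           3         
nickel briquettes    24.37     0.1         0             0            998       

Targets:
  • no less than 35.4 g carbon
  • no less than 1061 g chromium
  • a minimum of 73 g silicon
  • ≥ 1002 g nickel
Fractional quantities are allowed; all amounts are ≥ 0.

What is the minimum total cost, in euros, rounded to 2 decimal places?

€33.24

This is a linear program. Let x1 = kg of ferrochrome, x2 = kg of nickel briquettes.
Minimise 3.68x1 + 24.37x2 subject to:
  67.9x1 + 0.1x2 ≥ 35.4   (carbon)
  589x1 ≥ 1061   (chromium)
  30x1 ≥ 73   (silicon)
  3x1 + 998x2 ≥ 1002   (nickel)
  x1, x2 ≥ 0.
Both inputs are positive at the optimum. Binding constraints: silicon and nickel.
Solving gives x1 = 2.433, x2 = 0.9967.
Cost = 3.68·2.433 + 24.37·0.9967 = 33.2430.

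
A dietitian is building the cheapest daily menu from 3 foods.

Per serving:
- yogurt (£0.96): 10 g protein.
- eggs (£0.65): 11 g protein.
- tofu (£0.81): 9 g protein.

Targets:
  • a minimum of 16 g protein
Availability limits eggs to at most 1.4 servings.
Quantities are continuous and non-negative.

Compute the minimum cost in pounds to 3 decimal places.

£0.964

Set it up as a linear program. Let x1 = servings of yogurt, x2 = servings of eggs, x3 = servings of tofu.
Minimise 0.96x1 + 0.65x2 + 0.81x3 with:
  10x1 + 11x2 + 9x3 ≥ 16   (protein)
  x2 ≤ 1.4
  x1, x2, x3 ≥ 0.
At the optimum only eggs, tofu are positive (yogurt = 0). There the protein and the eggs cap constraints are tight.
Solving gives x2 = 1.4, x3 = 0.06667.
Cost = 0.65·1.4 + 0.81·0.06667 = 0.96400.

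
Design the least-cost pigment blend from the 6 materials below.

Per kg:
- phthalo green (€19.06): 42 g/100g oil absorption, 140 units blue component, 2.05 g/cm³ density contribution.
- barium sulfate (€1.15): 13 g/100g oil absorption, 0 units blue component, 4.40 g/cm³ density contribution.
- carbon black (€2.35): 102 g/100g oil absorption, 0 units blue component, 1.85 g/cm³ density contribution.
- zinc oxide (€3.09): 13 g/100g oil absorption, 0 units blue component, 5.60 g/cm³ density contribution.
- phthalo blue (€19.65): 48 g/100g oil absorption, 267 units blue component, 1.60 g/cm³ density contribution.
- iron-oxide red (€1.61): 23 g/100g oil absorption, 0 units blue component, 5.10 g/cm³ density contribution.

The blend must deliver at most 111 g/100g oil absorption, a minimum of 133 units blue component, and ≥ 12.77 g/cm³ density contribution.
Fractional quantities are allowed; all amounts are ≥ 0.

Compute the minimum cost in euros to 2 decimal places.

€12.92

This is a linear program. Let x1 = kg of phthalo green, x2 = kg of barium sulfate, x3 = kg of carbon black, x4 = kg of zinc oxide, x5 = kg of phthalo blue, x6 = kg of iron-oxide red.
Minimize 19.06x1 + 1.15x2 + 2.35x3 + 3.09x4 + 19.65x5 + 1.61x6 with:
  42x1 + 13x2 + 102x3 + 13x4 + 48x5 + 23x6 ≤ 111   (oil absorption)
  140x1 + 267x5 ≥ 133   (blue component)
  2.05x1 + 4.4x2 + 1.85x3 + 5.6x4 + 1.6x5 + 5.1x6 ≥ 12.77   (density contribution)
  x1, x2, x3, x4, x5, x6 ≥ 0.
The cheapest feasible vertex uses only barium sulfate, phthalo blue; phthalo green, carbon black, zinc oxide, iron-oxide red are not used. There the blue component and density contribution constraints are tight.
So barium sulfate = 2.721 kg, phthalo blue = 0.4981 kg.
Hence cost = 1.15·2.721 + 19.65·0.4981 = €12.9168.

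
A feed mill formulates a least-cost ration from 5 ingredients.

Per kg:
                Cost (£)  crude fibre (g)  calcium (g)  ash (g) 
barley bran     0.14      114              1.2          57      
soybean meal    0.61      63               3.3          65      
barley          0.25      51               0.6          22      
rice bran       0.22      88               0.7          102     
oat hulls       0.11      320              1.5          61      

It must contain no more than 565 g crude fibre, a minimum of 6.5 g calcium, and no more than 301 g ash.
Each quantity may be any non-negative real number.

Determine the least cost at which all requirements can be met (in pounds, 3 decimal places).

£0.805

This is a linear program. Let x1 = kg of barley bran, x2 = kg of soybean meal, x3 = kg of barley, x4 = kg of rice bran, x5 = kg of oat hulls.
Minimize 0.14x1 + 0.61x2 + 0.25x3 + 0.22x4 + 0.11x5 subject to:
  114x1 + 63x2 + 51x3 + 88x4 + 320x5 ≤ 565   (crude fibre)
  1.2x1 + 3.3x2 + 0.6x3 + 0.7x4 + 1.5x5 ≥ 6.5   (calcium)
  57x1 + 65x2 + 22x3 + 102x4 + 61x5 ≤ 301   (ash)
  x1, x2, x3, x4, x5 ≥ 0.
The minimum-cost mix takes nothing from barley, rice bran, oat hulls — only barley bran, soybean meal. Binding constraints: crude fibre and calcium.
So barley bran = 4.84 kg, soybean meal = 0.2096 kg.
Objective = 0.14·4.84 + 0.61·0.2096 = 0.80546.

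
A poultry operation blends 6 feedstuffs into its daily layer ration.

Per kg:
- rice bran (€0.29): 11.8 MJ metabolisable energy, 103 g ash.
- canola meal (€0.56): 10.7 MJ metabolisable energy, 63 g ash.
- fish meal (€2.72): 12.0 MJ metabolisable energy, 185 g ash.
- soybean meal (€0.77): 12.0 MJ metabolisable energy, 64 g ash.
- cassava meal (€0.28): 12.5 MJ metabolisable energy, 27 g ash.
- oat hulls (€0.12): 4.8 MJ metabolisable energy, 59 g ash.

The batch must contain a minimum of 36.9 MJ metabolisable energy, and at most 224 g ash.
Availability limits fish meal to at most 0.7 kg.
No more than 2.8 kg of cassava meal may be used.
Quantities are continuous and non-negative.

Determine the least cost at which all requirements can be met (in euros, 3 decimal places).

Let x1 = kg of rice bran, x2 = kg of canola meal, x3 = kg of fish meal, x4 = kg of soybean meal, x5 = kg of cassava meal, x6 = kg of oat hulls.
min 0.29x1 + 0.56x2 + 2.72x3 + 0.77x4 + 0.28x5 + 0.12x6 with:
  11.8x1 + 10.7x2 + 12x3 + 12x4 + 12.5x5 + 4.8x6 ≥ 36.9   (metabolisable energy)
  103x1 + 63x2 + 185x3 + 64x4 + 27x5 + 59x6 ≤ 224   (ash)
  x3 ≤ 0.7
  x5 ≤ 2.8
  x1, x2, x3, x4, x5, x6 ≥ 0.
The minimum-cost mix takes nothing from canola meal, fish meal, soybean meal, oat hulls — only rice bran, cassava meal. There the metabolisable energy and the cassava meal cap constraints are tight.
Solving gives x1 = 0.161, x5 = 2.8.
Hence cost = 0.29·0.161 + 0.28·2.8 = €0.83069.

€0.831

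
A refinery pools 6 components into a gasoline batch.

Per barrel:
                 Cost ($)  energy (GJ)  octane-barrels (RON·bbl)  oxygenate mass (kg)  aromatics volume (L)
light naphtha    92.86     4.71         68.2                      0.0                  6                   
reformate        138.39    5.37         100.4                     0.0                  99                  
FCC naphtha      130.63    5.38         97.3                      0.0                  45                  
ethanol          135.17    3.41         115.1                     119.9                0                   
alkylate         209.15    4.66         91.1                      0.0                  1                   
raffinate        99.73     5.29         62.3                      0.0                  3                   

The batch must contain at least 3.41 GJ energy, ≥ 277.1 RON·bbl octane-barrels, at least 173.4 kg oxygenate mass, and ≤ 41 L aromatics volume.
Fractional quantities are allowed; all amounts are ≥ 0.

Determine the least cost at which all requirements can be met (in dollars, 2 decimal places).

$325.42

Let x1 = barrels of light naphtha, x2 = barrels of reformate, x3 = barrels of FCC naphtha, x4 = barrels of ethanol, x5 = barrels of alkylate, x6 = barrels of raffinate.
Minimise 92.86x1 + 138.39x2 + 130.63x3 + 135.17x4 + 209.15x5 + 99.73x6 subject to:
  4.71x1 + 5.37x2 + 5.38x3 + 3.41x4 + 4.66x5 + 5.29x6 ≥ 3.41   (energy)
  68.2x1 + 100.4x2 + 97.3x3 + 115.1x4 + 91.1x5 + 62.3x6 ≥ 277.1   (octane-barrels)
  119.9x4 ≥ 173.4   (oxygenate mass)
  6x1 + 99x2 + 45x3 + 1x5 + 3x6 ≤ 41   (aromatics volume)
  x1, x2, x3, x4, x5, x6 ≥ 0.
The minimum-cost mix takes nothing from light naphtha, reformate, FCC naphtha, alkylate, raffinate — only ethanol. The octane-barrels requirement is met with equality.
Optimal quantities: ethanol = 2.4075 barrels.
Cost = 135.17·2.4075 = 325.4218.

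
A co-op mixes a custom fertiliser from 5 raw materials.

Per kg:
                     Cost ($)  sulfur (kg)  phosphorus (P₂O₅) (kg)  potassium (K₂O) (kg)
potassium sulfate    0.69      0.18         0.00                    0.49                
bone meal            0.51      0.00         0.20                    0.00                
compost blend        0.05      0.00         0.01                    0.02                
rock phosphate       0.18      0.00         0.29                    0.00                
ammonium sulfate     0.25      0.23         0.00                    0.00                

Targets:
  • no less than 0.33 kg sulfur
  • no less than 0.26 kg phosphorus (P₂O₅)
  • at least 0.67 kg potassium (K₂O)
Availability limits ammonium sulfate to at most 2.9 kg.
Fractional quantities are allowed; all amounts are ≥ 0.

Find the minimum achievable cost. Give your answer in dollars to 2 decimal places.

$1.20

Let x1 = kg of potassium sulfate, x2 = kg of bone meal, x3 = kg of compost blend, x4 = kg of rock phosphate, x5 = kg of ammonium sulfate.
Minimise 0.69x1 + 0.51x2 + 0.05x3 + 0.18x4 + 0.25x5 s.t.:
  0.18x1 + 0.23x5 ≥ 0.33   (sulfur)
  0.2x2 + 0.01x3 + 0.29x4 ≥ 0.26   (phosphorus (P₂O₅))
  0.49x1 + 0.02x3 ≥ 0.67   (potassium (K₂O))
  x5 ≤ 2.9
  x1, x2, x3, x4, x5 ≥ 0.
The cheapest feasible vertex uses only potassium sulfate, rock phosphate, ammonium sulfate; bone meal, compost blend are not used. The sulfur, phosphorus (P₂O₅), potassium (K₂O) requirements are met with equality.
Solving gives x1 = 1.367, x4 = 0.8966, x5 = 0.3647.
Cost = 0.69·1.367 + 0.18·0.8966 + 0.25·0.3647 = 1.1958.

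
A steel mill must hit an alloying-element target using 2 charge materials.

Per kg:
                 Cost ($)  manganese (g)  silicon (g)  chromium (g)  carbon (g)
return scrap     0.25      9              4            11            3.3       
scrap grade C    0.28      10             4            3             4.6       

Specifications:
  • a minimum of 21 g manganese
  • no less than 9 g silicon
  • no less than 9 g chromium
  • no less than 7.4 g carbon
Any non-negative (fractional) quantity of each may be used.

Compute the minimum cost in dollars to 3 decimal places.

$0.583

This is a linear program. Let x1 = kg of return scrap, x2 = kg of scrap grade C.
min 0.25x1 + 0.28x2 subject to:
  9x1 + 10x2 ≥ 21   (manganese)
  4x1 + 4x2 ≥ 9   (silicon)
  11x1 + 3x2 ≥ 9   (chromium)
  3.3x1 + 4.6x2 ≥ 7.4   (carbon)
  x1, x2 ≥ 0.
The minimum-cost mix takes nothing from scrap grade C — only return scrap. There the manganese constraint is tight.
That vertex is x1 = 2.333.
Cost = 0.25·2.333 = 0.58325.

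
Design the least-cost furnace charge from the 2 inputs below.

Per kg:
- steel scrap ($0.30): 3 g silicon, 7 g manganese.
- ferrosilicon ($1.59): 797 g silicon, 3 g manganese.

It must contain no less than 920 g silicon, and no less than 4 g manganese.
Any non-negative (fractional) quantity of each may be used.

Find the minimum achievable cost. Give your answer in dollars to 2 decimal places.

$1.86

Set it up as a linear program. Let x1 = kg of steel scrap, x2 = kg of ferrosilicon.
Minimise 0.3x1 + 1.59x2 s.t.:
  3x1 + 797x2 ≥ 920   (silicon)
  7x1 + 3x2 ≥ 4   (manganese)
  x1, x2 ≥ 0.
Both inputs are positive at the optimum. Binding constraints: silicon and manganese.
Solving gives x1 = 0.07684, x2 = 1.154.
Cost = 0.3·0.07684 + 1.59·1.154 = 1.8579.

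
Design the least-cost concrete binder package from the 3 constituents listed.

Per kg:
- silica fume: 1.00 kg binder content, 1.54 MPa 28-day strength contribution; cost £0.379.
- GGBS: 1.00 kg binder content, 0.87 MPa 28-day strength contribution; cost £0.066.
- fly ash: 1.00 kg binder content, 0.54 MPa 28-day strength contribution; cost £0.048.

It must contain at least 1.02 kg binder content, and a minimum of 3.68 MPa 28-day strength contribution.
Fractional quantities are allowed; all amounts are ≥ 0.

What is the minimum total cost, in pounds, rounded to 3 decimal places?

£0.279

Let x1 = kg of silica fume, x2 = kg of GGBS, x3 = kg of fly ash.
Minimise 0.379x1 + 0.066x2 + 0.048x3 subject to:
  1x1 + 1x2 + 1x3 ≥ 1.02   (binder content)
  1.54x1 + 0.87x2 + 0.54x3 ≥ 3.68   (28-day strength contribution)
  x1, x2, x3 ≥ 0.
The optimal basis is {GGBS}; silica fume, fly ash drop out. There the 28-day strength contribution constraint is tight.
Solving gives x2 = 4.23.
Cost = 0.066·4.23 = 0.27918.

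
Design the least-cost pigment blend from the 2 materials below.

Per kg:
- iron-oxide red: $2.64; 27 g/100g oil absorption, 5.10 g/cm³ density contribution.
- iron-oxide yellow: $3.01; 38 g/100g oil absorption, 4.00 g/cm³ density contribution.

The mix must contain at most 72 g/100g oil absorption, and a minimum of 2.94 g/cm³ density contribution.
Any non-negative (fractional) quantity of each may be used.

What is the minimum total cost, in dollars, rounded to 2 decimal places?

$1.52

Let x1 = kg of iron-oxide red, x2 = kg of iron-oxide yellow.
Minimise 2.64x1 + 3.01x2 s.t.:
  27x1 + 38x2 ≤ 72   (oil absorption)
  5.1x1 + 4x2 ≥ 2.94   (density contribution)
  x1, x2 ≥ 0.
The optimal basis is {iron-oxide red}; iron-oxide yellow drops out. There the density contribution constraint is tight.
Optimal quantities: iron-oxide red = 0.5765 kg.
Objective = 2.64·0.5765 = 1.5220.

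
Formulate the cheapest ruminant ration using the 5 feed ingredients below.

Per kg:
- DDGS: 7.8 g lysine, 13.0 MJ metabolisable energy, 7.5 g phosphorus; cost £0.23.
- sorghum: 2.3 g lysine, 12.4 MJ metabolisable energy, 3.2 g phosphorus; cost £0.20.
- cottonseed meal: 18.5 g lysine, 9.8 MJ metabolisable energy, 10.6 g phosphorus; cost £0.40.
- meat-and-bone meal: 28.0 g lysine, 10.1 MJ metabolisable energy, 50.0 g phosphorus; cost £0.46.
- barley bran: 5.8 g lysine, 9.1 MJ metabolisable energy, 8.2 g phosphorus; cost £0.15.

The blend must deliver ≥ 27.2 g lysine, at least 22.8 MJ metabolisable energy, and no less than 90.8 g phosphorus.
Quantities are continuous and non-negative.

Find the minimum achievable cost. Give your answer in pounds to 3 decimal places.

Treat it as an LP. Let x1 = kg of DDGS, x2 = kg of sorghum, x3 = kg of cottonseed meal, x4 = kg of meat-and-bone meal, x5 = kg of barley bran.
min 0.23x1 + 0.2x2 + 0.4x3 + 0.46x4 + 0.15x5 subject to:
  7.8x1 + 2.3x2 + 18.5x3 + 28x4 + 5.8x5 ≥ 27.2   (lysine)
  13x1 + 12.4x2 + 9.8x3 + 10.1x4 + 9.1x5 ≥ 22.8   (metabolisable energy)
  7.5x1 + 3.2x2 + 10.6x3 + 50x4 + 8.2x5 ≥ 90.8   (phosphorus)
  x1, x2, x3, x4, x5 ≥ 0.
The optimal basis is {meat-and-bone meal, barley bran}; DDGS, sorghum, cottonseed meal drop out. There the metabolisable energy and phosphorus constraints are tight.
Solving gives x4 = 1.718, x5 = 0.599.
Cost = 0.46·1.718 + 0.15·0.599 = 0.88013.

£0.880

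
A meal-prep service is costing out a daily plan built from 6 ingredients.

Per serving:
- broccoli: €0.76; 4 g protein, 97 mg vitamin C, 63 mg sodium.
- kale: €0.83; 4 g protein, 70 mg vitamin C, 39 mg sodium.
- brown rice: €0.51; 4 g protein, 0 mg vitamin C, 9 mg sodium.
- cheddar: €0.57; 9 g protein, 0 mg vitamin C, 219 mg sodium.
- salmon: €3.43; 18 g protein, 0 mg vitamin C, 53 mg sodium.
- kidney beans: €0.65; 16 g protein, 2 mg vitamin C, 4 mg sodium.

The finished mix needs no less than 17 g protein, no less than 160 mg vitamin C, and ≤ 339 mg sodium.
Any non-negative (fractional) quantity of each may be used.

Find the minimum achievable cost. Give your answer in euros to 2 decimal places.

Set it up as a linear program. Let x1 = servings of broccoli, x2 = servings of kale, x3 = servings of brown rice, x4 = servings of cheddar, x5 = servings of salmon, x6 = servings of kidney beans.
min 0.76x1 + 0.83x2 + 0.51x3 + 0.57x4 + 3.43x5 + 0.65x6 with:
  4x1 + 4x2 + 4x3 + 9x4 + 18x5 + 16x6 ≥ 17   (protein)
  97x1 + 70x2 + 2x6 ≥ 160   (vitamin C)
  63x1 + 39x2 + 9x3 + 219x4 + 53x5 + 4x6 ≤ 339   (sodium)
  x1, x2, x3, x4, x5, x6 ≥ 0.
The minimum-cost mix takes nothing from kale, brown rice, cheddar, salmon — only broccoli, kidney beans. The protein and vitamin C requirements are met with equality.
Solving gives x1 = 1.636, x6 = 0.6535.
Total cost: 0.76·1.636 + 0.65·0.6535 = 1.6681.

€1.67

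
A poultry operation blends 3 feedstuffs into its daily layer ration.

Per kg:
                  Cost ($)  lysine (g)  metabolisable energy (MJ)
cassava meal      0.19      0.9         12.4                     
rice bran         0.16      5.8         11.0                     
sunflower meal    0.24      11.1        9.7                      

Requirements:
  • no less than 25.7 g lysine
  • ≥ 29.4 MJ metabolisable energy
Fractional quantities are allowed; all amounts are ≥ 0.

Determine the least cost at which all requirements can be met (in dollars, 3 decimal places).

This is a linear program. Let x1 = kg of cassava meal, x2 = kg of rice bran, x3 = kg of sunflower meal.
min 0.19x1 + 0.16x2 + 0.24x3 with:
  0.9x1 + 5.8x2 + 11.1x3 ≥ 25.7   (lysine)
  12.4x1 + 11x2 + 9.7x3 ≥ 29.4   (metabolisable energy)
  x1, x2, x3 ≥ 0.
The cheapest feasible vertex uses only rice bran, sunflower meal; cassava meal is not used. Binding constraints: lysine and metabolisable energy.
Solving gives x2 = 1.17, x3 = 1.704.
Total cost: 0.16·1.17 + 0.24·1.704 = 0.59616.

$0.596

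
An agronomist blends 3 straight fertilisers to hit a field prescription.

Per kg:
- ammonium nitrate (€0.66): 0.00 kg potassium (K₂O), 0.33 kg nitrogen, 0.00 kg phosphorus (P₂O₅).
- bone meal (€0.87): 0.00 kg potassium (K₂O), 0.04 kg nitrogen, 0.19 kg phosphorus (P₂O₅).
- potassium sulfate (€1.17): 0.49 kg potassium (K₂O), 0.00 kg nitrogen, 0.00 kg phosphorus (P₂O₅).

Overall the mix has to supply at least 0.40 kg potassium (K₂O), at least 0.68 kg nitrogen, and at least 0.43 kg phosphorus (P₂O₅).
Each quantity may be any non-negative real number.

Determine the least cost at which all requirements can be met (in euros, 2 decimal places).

Let x1 = kg of ammonium nitrate, x2 = kg of bone meal, x3 = kg of potassium sulfate.
min 0.66x1 + 0.87x2 + 1.17x3 with:
  0.49x3 ≥ 0.4   (potassium (K₂O))
  0.33x1 + 0.04x2 ≥ 0.68   (nitrogen)
  0.19x2 ≥ 0.43   (phosphorus (P₂O₅))
  x1, x2, x3 ≥ 0.
All 3 inputs are positive at the optimum. The potassium (K₂O), nitrogen, phosphorus (P₂O₅) requirements are met with equality.
So ammonium nitrate = 1.786 kg, bone meal = 2.263 kg, potassium sulfate = 0.8163 kg.
Objective = 0.66·1.786 + 0.87·2.263 + 1.17·0.8163 = 4.1026.

€4.10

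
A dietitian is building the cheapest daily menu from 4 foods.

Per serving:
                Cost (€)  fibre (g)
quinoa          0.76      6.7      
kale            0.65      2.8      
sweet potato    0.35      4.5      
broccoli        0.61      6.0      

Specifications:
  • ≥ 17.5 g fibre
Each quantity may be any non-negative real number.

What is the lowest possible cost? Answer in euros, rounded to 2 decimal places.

Set it up as a linear program. Let x1 = servings of quinoa, x2 = servings of kale, x3 = servings of sweet potato, x4 = servings of broccoli.
Minimise 0.76x1 + 0.65x2 + 0.35x3 + 0.61x4 s.t.:
  6.7x1 + 2.8x2 + 4.5x3 + 6x4 ≥ 17.5   (fibre)
  x1, x2, x3, x4 ≥ 0.
The minimum-cost mix takes nothing from quinoa, kale, broccoli — only sweet potato. The fibre requirement is met with equality.
Optimal quantities: sweet potato = 3.889 servings.
Objective = 0.35·3.889 = 1.3612.

€1.36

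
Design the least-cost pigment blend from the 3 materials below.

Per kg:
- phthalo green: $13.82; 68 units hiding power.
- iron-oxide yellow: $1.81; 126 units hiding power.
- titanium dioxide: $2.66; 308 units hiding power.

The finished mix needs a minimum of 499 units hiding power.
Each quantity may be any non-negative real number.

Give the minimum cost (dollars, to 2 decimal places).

Let x1 = kg of phthalo green, x2 = kg of iron-oxide yellow, x3 = kg of titanium dioxide.
Minimize 13.82x1 + 1.81x2 + 2.66x3 with:
  68x1 + 126x2 + 308x3 ≥ 499   (hiding power)
  x1, x2, x3 ≥ 0.
The minimum-cost mix takes nothing from phthalo green, iron-oxide yellow — only titanium dioxide. Binding constraint: hiding power.
Optimal quantities: titanium dioxide = 1.62 kg.
Hence cost = 2.66·1.62 = $4.3092.

$4.31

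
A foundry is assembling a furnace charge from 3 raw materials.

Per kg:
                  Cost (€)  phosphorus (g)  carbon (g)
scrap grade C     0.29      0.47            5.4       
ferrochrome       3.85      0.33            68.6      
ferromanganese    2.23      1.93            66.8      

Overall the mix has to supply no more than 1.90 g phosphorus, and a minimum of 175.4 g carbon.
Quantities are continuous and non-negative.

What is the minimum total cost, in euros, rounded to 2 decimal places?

Let x1 = kg of scrap grade C, x2 = kg of ferrochrome, x3 = kg of ferromanganese.
min 0.29x1 + 3.85x2 + 2.23x3 with:
  0.47x1 + 0.33x2 + 1.93x3 ≤ 1.9   (phosphorus)
  5.4x1 + 68.6x2 + 66.8x3 ≥ 175.4   (carbon)
  x1, x2, x3 ≥ 0.
The minimum-cost mix takes nothing from scrap grade C — only ferrochrome, ferromanganese. Binding constraints: phosphorus and carbon.
Optimal quantities: ferrochrome = 1.9175 kg, ferromanganese = 0.6566 kg.
Hence cost = 3.85·1.9175 + 2.23·0.6566 = €8.8466.

€8.85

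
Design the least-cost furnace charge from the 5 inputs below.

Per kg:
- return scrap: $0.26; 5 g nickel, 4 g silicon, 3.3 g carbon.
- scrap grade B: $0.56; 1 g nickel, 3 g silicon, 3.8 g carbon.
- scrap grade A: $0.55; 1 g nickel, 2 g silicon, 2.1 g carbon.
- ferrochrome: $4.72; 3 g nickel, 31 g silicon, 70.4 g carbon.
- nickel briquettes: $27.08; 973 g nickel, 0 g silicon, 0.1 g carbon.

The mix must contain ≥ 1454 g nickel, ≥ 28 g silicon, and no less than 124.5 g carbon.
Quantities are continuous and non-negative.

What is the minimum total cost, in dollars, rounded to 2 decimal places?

$45.02

Set it up as a linear program. Let x1 = kg of return scrap, x2 = kg of scrap grade B, x3 = kg of scrap grade A, x4 = kg of ferrochrome, x5 = kg of nickel briquettes.
Minimize 0.26x1 + 0.56x2 + 0.55x3 + 4.72x4 + 27.08x5 s.t.:
  5x1 + 1x2 + 1x3 + 3x4 + 973x5 ≥ 1454   (nickel)
  4x1 + 3x2 + 2x3 + 31x4 ≥ 28   (silicon)
  3.3x1 + 3.8x2 + 2.1x3 + 70.4x4 + 0.1x5 ≥ 124.5   (carbon)
  x1, x2, x3, x4, x5 ≥ 0.
The cheapest feasible vertex uses only return scrap, nickel briquettes; scrap grade B, scrap grade A, ferrochrome are not used. There the nickel and carbon constraints are tight.
Optimal quantities: return scrap = 37.688 kg, nickel briquettes = 1.3007 kg.
Objective = 0.26·37.688 + 27.08·1.3007 = 45.0218.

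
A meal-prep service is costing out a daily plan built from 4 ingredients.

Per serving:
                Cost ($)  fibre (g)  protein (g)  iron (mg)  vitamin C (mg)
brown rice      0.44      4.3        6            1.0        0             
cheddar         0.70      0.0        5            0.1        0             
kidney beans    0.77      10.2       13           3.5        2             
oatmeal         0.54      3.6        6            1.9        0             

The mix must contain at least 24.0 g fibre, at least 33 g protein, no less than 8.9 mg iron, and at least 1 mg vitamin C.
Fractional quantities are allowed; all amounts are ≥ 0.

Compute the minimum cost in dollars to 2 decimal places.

Let x1 = servings of brown rice, x2 = servings of cheddar, x3 = servings of kidney beans, x4 = servings of oatmeal.
Minimize 0.44x1 + 0.7x2 + 0.77x3 + 0.54x4 subject to:
  4.3x1 + 10.2x3 + 3.6x4 ≥ 24   (fibre)
  6x1 + 5x2 + 13x3 + 6x4 ≥ 33   (protein)
  1x1 + 0.1x2 + 3.5x3 + 1.9x4 ≥ 8.9   (iron)
  2x3 ≥ 1   (vitamin C)
  x1, x2, x3, x4 ≥ 0.
The cheapest feasible vertex uses only kidney beans; brown rice, cheddar, oatmeal are not used. Binding constraint: iron.
Solving gives x3 = 2.543.
Hence cost = 0.77·2.543 = $1.9581.

$1.96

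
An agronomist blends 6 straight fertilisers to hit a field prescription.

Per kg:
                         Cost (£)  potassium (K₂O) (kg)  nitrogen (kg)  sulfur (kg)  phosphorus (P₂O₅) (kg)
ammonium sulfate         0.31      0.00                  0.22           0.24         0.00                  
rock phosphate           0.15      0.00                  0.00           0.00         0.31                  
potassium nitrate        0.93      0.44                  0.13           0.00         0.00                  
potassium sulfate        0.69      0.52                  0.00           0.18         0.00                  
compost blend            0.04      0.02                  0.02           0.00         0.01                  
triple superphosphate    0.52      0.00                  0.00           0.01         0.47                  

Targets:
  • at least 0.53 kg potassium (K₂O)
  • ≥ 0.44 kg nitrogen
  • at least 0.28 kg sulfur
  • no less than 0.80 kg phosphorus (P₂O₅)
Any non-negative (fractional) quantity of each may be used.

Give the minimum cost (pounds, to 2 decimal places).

£1.45

Let x1 = kg of ammonium sulfate, x2 = kg of rock phosphate, x3 = kg of potassium nitrate, x4 = kg of potassium sulfate, x5 = kg of compost blend, x6 = kg of triple superphosphate.
Minimize 0.31x1 + 0.15x2 + 0.93x3 + 0.69x4 + 0.04x5 + 0.52x6 with:
  0.44x3 + 0.52x4 + 0.02x5 ≥ 0.53   (potassium (K₂O))
  0.22x1 + 0.13x3 + 0.02x5 ≥ 0.44   (nitrogen)
  0.24x1 + 0.18x4 + 0.01x6 ≥ 0.28   (sulfur)
  0.31x2 + 0.01x5 + 0.47x6 ≥ 0.8   (phosphorus (P₂O₅))
  x1, x2, x3, x4, x5, x6 ≥ 0.
The optimal basis is {ammonium sulfate, rock phosphate, potassium sulfate, compost blend}; potassium nitrate, triple superphosphate drop out. There the potassium (K₂O), nitrogen, sulfur, phosphorus (P₂O₅) constraints are tight.
Solving gives x1 = 0.7871, x2 = 2.15, x4 = 0.5061, x5 = 13.34.
Total cost: 0.31·0.7871 + 0.15·2.15 + 0.69·0.5061 + 0.04·13.34 = 1.4493.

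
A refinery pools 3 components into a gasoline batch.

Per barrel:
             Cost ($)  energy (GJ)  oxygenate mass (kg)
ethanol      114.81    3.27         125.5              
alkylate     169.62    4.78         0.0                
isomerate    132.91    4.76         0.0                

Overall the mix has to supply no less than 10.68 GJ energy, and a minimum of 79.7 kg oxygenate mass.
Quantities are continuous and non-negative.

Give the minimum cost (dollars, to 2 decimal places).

Set it up as a linear program. Let x1 = barrels of ethanol, x2 = barrels of alkylate, x3 = barrels of isomerate.
Minimize 114.81x1 + 169.62x2 + 132.91x3 subject to:
  3.27x1 + 4.78x2 + 4.76x3 ≥ 10.68   (energy)
  125.5x1 ≥ 79.7   (oxygenate mass)
  x1, x2, x3 ≥ 0.
The cheapest feasible vertex uses only ethanol, isomerate; alkylate is not used. The energy and oxygenate mass requirements are met with equality.
Optimal quantities: ethanol = 0.63506 barrels, isomerate = 1.80743 barrels.
Objective = 114.81·0.63506 + 132.91·1.80743 = 313.1368.

$313.14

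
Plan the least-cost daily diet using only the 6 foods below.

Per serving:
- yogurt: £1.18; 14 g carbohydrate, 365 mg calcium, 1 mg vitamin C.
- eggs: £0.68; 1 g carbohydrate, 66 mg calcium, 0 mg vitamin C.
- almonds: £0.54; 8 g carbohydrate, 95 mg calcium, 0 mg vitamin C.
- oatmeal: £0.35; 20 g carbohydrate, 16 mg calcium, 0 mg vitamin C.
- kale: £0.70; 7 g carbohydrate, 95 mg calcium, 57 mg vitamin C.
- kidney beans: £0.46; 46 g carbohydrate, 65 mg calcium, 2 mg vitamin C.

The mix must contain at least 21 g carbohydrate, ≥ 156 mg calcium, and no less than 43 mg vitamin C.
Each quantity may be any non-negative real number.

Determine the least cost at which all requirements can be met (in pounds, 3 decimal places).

£0.867

Let x1 = servings of yogurt, x2 = servings of eggs, x3 = servings of almonds, x4 = servings of oatmeal, x5 = servings of kale, x6 = servings of kidney beans.
Minimise 1.18x1 + 0.68x2 + 0.54x3 + 0.35x4 + 0.7x5 + 0.46x6 subject to:
  14x1 + 1x2 + 8x3 + 20x4 + 7x5 + 46x6 ≥ 21   (carbohydrate)
  365x1 + 66x2 + 95x3 + 16x4 + 95x5 + 65x6 ≥ 156   (calcium)
  1x1 + 57x5 + 2x6 ≥ 43   (vitamin C)
  x1, x2, x3, x4, x5, x6 ≥ 0.
The cheapest feasible vertex uses only yogurt, kale, kidney beans; eggs, almonds, oatmeal are not used. There the carbohydrate, calcium, vitamin C constraints are tight.
So yogurt = 0.1832 servings, kale = 0.7411 servings, kidney beans = 0.288 servings.
Objective = 1.18·0.1832 + 0.7·0.7411 + 0.46·0.288 = 0.86743.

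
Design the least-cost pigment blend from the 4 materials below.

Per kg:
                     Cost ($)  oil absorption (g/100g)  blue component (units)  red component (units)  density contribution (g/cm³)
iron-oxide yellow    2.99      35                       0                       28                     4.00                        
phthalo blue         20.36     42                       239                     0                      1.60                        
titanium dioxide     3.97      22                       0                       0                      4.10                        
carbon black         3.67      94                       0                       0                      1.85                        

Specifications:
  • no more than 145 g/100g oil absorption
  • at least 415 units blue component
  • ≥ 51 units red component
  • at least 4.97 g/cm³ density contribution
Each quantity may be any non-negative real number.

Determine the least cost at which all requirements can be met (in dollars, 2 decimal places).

Let x1 = kg of iron-oxide yellow, x2 = kg of phthalo blue, x3 = kg of titanium dioxide, x4 = kg of carbon black.
Minimize 2.99x1 + 20.36x2 + 3.97x3 + 3.67x4 s.t.:
  35x1 + 42x2 + 22x3 + 94x4 ≤ 145   (oil absorption)
  239x2 ≥ 415   (blue component)
  28x1 ≥ 51   (red component)
  4x1 + 1.6x2 + 4.1x3 + 1.85x4 ≥ 4.97   (density contribution)
  x1, x2, x3, x4 ≥ 0.
The cheapest feasible vertex uses only iron-oxide yellow, phthalo blue; titanium dioxide, carbon black are not used. Binding constraints: blue component and red component.
That vertex is x1 = 1.8214, x2 = 1.7364.
Cost = 2.99·1.8214 + 20.36·1.7364 = 40.7991.

$40.80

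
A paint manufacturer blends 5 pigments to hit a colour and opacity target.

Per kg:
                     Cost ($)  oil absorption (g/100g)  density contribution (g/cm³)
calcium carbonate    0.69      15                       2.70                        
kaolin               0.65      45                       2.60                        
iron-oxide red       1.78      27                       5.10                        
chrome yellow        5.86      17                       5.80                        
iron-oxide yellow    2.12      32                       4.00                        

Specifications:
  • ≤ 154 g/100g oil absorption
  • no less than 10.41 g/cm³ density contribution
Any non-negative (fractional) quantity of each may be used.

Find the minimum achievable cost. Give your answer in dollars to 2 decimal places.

$2.61

Let x1 = kg of calcium carbonate, x2 = kg of kaolin, x3 = kg of iron-oxide red, x4 = kg of chrome yellow, x5 = kg of iron-oxide yellow.
Minimise 0.69x1 + 0.65x2 + 1.78x3 + 5.86x4 + 2.12x5 subject to:
  15x1 + 45x2 + 27x3 + 17x4 + 32x5 ≤ 154   (oil absorption)
  2.7x1 + 2.6x2 + 5.1x3 + 5.8x4 + 4x5 ≥ 10.41   (density contribution)
  x1, x2, x3, x4, x5 ≥ 0.
The minimum-cost mix takes nothing from iron-oxide red, chrome yellow, iron-oxide yellow — only calcium carbonate, kaolin. Binding constraints: oil absorption and density contribution.
So calcium carbonate = 0.8248 kg, kaolin = 3.147 kg.
Cost = 0.69·0.8248 + 0.65·3.147 = 2.6147.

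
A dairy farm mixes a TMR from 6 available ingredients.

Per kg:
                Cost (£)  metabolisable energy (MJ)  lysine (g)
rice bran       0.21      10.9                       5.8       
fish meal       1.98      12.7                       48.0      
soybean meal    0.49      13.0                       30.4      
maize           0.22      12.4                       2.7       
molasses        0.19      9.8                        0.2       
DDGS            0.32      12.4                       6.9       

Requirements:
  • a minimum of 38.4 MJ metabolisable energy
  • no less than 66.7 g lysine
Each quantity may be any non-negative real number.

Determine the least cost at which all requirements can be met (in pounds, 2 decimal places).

£1.21

Treat it as an LP. Let x1 = kg of rice bran, x2 = kg of fish meal, x3 = kg of soybean meal, x4 = kg of maize, x5 = kg of molasses, x6 = kg of DDGS.
Minimize 0.21x1 + 1.98x2 + 0.49x3 + 0.22x4 + 0.19x5 + 0.32x6 with:
  10.9x1 + 12.7x2 + 13x3 + 12.4x4 + 9.8x5 + 12.4x6 ≥ 38.4   (metabolisable energy)
  5.8x1 + 48x2 + 30.4x3 + 2.7x4 + 0.2x5 + 6.9x6 ≥ 66.7   (lysine)
  x1, x2, x3, x4, x5, x6 ≥ 0.
The optimal basis is {rice bran, soybean meal}; fish meal, maize, molasses, DDGS drop out. The metabolisable energy and lysine requirements are met with equality.
Optimal quantities: rice bran = 1.173 kg, soybean meal = 1.97 kg.
Cost = 0.21·1.173 + 0.49·1.97 = 1.2116.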